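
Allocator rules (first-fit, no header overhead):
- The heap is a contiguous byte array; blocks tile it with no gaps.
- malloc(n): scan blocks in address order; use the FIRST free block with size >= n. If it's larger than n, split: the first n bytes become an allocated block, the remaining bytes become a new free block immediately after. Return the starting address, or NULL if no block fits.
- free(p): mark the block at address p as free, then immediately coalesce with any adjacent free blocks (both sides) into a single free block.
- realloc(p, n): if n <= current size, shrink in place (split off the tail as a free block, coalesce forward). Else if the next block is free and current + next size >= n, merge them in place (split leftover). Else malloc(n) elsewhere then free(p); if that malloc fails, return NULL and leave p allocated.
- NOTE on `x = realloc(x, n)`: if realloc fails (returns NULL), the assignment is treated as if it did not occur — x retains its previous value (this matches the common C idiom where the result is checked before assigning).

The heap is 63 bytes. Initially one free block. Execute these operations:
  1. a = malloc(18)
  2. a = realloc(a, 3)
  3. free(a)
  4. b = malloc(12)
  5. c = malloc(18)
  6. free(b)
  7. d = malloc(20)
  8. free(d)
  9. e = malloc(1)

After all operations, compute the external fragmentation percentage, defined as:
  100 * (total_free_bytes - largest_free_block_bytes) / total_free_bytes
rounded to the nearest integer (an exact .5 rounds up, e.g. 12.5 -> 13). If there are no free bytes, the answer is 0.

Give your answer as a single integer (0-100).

Answer: 25

Derivation:
Op 1: a = malloc(18) -> a = 0; heap: [0-17 ALLOC][18-62 FREE]
Op 2: a = realloc(a, 3) -> a = 0; heap: [0-2 ALLOC][3-62 FREE]
Op 3: free(a) -> (freed a); heap: [0-62 FREE]
Op 4: b = malloc(12) -> b = 0; heap: [0-11 ALLOC][12-62 FREE]
Op 5: c = malloc(18) -> c = 12; heap: [0-11 ALLOC][12-29 ALLOC][30-62 FREE]
Op 6: free(b) -> (freed b); heap: [0-11 FREE][12-29 ALLOC][30-62 FREE]
Op 7: d = malloc(20) -> d = 30; heap: [0-11 FREE][12-29 ALLOC][30-49 ALLOC][50-62 FREE]
Op 8: free(d) -> (freed d); heap: [0-11 FREE][12-29 ALLOC][30-62 FREE]
Op 9: e = malloc(1) -> e = 0; heap: [0-0 ALLOC][1-11 FREE][12-29 ALLOC][30-62 FREE]
Free blocks: [11 33] total_free=44 largest=33 -> 100*(44-33)/44 = 1100/44 = 25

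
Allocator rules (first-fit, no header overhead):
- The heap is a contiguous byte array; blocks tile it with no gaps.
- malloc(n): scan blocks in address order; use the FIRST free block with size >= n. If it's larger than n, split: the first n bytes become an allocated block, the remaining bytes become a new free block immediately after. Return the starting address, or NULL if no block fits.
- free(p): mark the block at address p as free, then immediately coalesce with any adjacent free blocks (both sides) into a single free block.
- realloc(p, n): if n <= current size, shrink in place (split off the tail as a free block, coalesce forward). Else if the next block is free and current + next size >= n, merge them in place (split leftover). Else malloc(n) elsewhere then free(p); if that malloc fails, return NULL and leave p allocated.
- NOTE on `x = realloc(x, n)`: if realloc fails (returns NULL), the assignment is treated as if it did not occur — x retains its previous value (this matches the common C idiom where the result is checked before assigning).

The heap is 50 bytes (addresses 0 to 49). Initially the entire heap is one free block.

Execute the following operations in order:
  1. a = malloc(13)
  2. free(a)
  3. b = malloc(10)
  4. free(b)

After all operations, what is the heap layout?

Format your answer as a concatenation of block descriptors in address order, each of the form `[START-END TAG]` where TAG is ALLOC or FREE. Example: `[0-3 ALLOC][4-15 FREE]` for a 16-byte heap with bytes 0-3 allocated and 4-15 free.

Answer: [0-49 FREE]

Derivation:
Op 1: a = malloc(13) -> a = 0; heap: [0-12 ALLOC][13-49 FREE]
Op 2: free(a) -> (freed a); heap: [0-49 FREE]
Op 3: b = malloc(10) -> b = 0; heap: [0-9 ALLOC][10-49 FREE]
Op 4: free(b) -> (freed b); heap: [0-49 FREE]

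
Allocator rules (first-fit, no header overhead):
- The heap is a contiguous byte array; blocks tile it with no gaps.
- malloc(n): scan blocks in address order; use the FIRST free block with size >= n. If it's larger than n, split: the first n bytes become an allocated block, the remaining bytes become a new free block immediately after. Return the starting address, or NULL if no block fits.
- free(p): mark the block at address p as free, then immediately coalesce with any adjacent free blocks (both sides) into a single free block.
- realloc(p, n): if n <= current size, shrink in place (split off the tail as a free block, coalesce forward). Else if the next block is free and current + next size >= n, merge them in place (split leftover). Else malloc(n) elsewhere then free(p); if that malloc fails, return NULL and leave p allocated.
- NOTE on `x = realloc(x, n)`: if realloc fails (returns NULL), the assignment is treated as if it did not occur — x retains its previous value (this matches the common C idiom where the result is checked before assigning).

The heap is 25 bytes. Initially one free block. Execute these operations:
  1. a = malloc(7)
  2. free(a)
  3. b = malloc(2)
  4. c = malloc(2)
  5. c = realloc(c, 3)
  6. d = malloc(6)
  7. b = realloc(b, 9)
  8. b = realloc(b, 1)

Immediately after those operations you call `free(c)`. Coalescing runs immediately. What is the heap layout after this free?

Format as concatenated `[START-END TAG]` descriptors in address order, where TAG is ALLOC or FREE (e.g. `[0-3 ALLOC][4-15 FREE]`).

Op 1: a = malloc(7) -> a = 0; heap: [0-6 ALLOC][7-24 FREE]
Op 2: free(a) -> (freed a); heap: [0-24 FREE]
Op 3: b = malloc(2) -> b = 0; heap: [0-1 ALLOC][2-24 FREE]
Op 4: c = malloc(2) -> c = 2; heap: [0-1 ALLOC][2-3 ALLOC][4-24 FREE]
Op 5: c = realloc(c, 3) -> c = 2; heap: [0-1 ALLOC][2-4 ALLOC][5-24 FREE]
Op 6: d = malloc(6) -> d = 5; heap: [0-1 ALLOC][2-4 ALLOC][5-10 ALLOC][11-24 FREE]
Op 7: b = realloc(b, 9) -> b = 11; heap: [0-1 FREE][2-4 ALLOC][5-10 ALLOC][11-19 ALLOC][20-24 FREE]
Op 8: b = realloc(b, 1) -> b = 11; heap: [0-1 FREE][2-4 ALLOC][5-10 ALLOC][11-11 ALLOC][12-24 FREE]
free(c): c = 2 -> block [2-4 ALLOC]; mark free, coalesce with adjacent free neighbors -> [0-4 FREE][5-10 ALLOC][11-11 ALLOC][12-24 FREE]

Answer: [0-4 FREE][5-10 ALLOC][11-11 ALLOC][12-24 FREE]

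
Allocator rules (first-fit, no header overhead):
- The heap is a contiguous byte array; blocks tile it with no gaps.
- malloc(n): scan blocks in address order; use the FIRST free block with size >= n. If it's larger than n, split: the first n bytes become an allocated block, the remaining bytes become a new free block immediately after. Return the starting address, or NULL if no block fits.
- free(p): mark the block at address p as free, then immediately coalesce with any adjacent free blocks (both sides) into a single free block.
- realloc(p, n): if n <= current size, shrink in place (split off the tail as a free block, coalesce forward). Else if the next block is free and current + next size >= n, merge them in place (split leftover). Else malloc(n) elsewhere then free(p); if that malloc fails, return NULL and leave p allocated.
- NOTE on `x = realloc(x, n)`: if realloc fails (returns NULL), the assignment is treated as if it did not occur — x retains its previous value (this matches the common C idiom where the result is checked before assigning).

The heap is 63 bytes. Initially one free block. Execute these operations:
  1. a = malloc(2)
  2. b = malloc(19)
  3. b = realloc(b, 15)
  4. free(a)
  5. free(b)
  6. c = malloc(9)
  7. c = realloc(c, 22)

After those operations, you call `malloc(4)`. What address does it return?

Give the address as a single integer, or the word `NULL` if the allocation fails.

Answer: 22

Derivation:
Op 1: a = malloc(2) -> a = 0; heap: [0-1 ALLOC][2-62 FREE]
Op 2: b = malloc(19) -> b = 2; heap: [0-1 ALLOC][2-20 ALLOC][21-62 FREE]
Op 3: b = realloc(b, 15) -> b = 2; heap: [0-1 ALLOC][2-16 ALLOC][17-62 FREE]
Op 4: free(a) -> (freed a); heap: [0-1 FREE][2-16 ALLOC][17-62 FREE]
Op 5: free(b) -> (freed b); heap: [0-62 FREE]
Op 6: c = malloc(9) -> c = 0; heap: [0-8 ALLOC][9-62 FREE]
Op 7: c = realloc(c, 22) -> c = 0; heap: [0-21 ALLOC][22-62 FREE]
malloc(4): first-fit scan over [0-21 ALLOC][22-62 FREE] -> 22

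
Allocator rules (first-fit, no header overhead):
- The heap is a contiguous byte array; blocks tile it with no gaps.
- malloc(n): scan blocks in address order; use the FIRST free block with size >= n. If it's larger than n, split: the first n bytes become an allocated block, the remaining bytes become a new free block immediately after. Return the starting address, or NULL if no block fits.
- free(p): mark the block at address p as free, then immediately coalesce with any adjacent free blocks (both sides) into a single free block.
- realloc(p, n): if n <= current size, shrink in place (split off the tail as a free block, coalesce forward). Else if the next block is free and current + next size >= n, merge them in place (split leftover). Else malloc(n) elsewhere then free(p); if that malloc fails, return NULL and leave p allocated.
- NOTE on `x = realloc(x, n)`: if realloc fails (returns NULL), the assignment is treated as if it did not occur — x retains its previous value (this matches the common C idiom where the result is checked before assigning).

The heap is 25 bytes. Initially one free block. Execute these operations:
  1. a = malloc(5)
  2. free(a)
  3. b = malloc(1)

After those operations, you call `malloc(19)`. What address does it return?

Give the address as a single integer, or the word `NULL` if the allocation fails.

Op 1: a = malloc(5) -> a = 0; heap: [0-4 ALLOC][5-24 FREE]
Op 2: free(a) -> (freed a); heap: [0-24 FREE]
Op 3: b = malloc(1) -> b = 0; heap: [0-0 ALLOC][1-24 FREE]
malloc(19): first-fit scan over [0-0 ALLOC][1-24 FREE] -> 1

Answer: 1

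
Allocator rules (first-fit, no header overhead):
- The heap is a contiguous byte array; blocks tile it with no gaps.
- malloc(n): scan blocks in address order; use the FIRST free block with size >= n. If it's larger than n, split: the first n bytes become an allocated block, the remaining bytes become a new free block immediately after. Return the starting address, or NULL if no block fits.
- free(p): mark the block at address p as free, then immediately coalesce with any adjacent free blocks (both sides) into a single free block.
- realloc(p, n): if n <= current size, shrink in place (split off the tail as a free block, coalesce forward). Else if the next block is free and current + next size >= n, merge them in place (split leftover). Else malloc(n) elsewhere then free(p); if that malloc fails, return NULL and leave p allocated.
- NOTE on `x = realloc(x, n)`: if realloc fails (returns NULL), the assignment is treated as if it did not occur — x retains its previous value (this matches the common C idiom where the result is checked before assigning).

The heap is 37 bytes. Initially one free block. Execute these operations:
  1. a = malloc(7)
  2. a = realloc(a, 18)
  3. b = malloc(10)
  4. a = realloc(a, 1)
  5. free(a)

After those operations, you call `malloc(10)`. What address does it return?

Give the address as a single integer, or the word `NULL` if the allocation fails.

Op 1: a = malloc(7) -> a = 0; heap: [0-6 ALLOC][7-36 FREE]
Op 2: a = realloc(a, 18) -> a = 0; heap: [0-17 ALLOC][18-36 FREE]
Op 3: b = malloc(10) -> b = 18; heap: [0-17 ALLOC][18-27 ALLOC][28-36 FREE]
Op 4: a = realloc(a, 1) -> a = 0; heap: [0-0 ALLOC][1-17 FREE][18-27 ALLOC][28-36 FREE]
Op 5: free(a) -> (freed a); heap: [0-17 FREE][18-27 ALLOC][28-36 FREE]
malloc(10): first-fit scan over [0-17 FREE][18-27 ALLOC][28-36 FREE] -> 0

Answer: 0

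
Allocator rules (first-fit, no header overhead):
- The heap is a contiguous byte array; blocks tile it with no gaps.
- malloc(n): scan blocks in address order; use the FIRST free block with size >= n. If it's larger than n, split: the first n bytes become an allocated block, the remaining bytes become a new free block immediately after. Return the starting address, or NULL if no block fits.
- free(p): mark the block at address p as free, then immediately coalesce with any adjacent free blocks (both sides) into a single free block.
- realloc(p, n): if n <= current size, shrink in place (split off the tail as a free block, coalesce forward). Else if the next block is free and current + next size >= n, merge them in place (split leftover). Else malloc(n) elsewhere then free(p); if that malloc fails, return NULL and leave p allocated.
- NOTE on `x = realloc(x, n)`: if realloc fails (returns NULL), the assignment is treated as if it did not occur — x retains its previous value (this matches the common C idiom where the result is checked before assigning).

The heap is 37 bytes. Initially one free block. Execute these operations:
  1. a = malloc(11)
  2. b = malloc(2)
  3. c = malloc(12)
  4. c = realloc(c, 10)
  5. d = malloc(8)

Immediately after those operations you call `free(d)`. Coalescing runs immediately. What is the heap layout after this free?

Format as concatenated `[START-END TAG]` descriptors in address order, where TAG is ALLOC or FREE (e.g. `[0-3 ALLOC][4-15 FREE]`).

Op 1: a = malloc(11) -> a = 0; heap: [0-10 ALLOC][11-36 FREE]
Op 2: b = malloc(2) -> b = 11; heap: [0-10 ALLOC][11-12 ALLOC][13-36 FREE]
Op 3: c = malloc(12) -> c = 13; heap: [0-10 ALLOC][11-12 ALLOC][13-24 ALLOC][25-36 FREE]
Op 4: c = realloc(c, 10) -> c = 13; heap: [0-10 ALLOC][11-12 ALLOC][13-22 ALLOC][23-36 FREE]
Op 5: d = malloc(8) -> d = 23; heap: [0-10 ALLOC][11-12 ALLOC][13-22 ALLOC][23-30 ALLOC][31-36 FREE]
free(d): d = 23 -> block [23-30 ALLOC]; mark free, coalesce with adjacent free neighbors -> [0-10 ALLOC][11-12 ALLOC][13-22 ALLOC][23-36 FREE]

Answer: [0-10 ALLOC][11-12 ALLOC][13-22 ALLOC][23-36 FREE]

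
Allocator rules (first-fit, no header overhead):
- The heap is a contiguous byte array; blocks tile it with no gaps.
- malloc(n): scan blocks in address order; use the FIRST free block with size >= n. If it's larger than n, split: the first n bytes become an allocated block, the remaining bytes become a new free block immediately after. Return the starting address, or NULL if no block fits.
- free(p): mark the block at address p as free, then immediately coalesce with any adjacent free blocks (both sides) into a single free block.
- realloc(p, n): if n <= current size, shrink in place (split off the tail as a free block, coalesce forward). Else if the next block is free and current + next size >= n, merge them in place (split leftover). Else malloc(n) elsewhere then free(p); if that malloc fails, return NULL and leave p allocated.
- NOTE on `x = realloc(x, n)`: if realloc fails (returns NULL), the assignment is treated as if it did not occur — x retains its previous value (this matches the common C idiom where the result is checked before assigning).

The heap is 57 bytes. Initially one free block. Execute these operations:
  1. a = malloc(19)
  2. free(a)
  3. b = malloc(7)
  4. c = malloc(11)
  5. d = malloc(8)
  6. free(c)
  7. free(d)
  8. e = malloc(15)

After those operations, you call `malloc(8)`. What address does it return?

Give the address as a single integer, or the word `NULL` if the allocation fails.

Op 1: a = malloc(19) -> a = 0; heap: [0-18 ALLOC][19-56 FREE]
Op 2: free(a) -> (freed a); heap: [0-56 FREE]
Op 3: b = malloc(7) -> b = 0; heap: [0-6 ALLOC][7-56 FREE]
Op 4: c = malloc(11) -> c = 7; heap: [0-6 ALLOC][7-17 ALLOC][18-56 FREE]
Op 5: d = malloc(8) -> d = 18; heap: [0-6 ALLOC][7-17 ALLOC][18-25 ALLOC][26-56 FREE]
Op 6: free(c) -> (freed c); heap: [0-6 ALLOC][7-17 FREE][18-25 ALLOC][26-56 FREE]
Op 7: free(d) -> (freed d); heap: [0-6 ALLOC][7-56 FREE]
Op 8: e = malloc(15) -> e = 7; heap: [0-6 ALLOC][7-21 ALLOC][22-56 FREE]
malloc(8): first-fit scan over [0-6 ALLOC][7-21 ALLOC][22-56 FREE] -> 22

Answer: 22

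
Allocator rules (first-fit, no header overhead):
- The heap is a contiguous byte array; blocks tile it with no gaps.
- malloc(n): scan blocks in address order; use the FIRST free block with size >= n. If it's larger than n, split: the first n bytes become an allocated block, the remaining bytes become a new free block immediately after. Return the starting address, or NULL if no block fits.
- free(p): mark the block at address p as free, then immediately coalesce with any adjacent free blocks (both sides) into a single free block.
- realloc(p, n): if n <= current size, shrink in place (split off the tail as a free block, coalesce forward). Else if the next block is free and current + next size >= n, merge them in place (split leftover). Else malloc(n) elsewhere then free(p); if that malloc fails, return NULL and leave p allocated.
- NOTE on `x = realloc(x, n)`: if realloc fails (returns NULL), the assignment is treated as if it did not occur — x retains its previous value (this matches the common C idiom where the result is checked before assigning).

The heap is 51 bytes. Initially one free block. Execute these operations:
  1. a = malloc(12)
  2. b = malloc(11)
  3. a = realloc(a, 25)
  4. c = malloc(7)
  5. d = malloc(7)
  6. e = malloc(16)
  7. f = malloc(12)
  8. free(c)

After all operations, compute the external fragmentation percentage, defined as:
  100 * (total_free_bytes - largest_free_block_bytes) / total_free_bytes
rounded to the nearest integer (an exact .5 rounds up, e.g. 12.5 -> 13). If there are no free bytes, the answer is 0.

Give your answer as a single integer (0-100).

Answer: 20

Derivation:
Op 1: a = malloc(12) -> a = 0; heap: [0-11 ALLOC][12-50 FREE]
Op 2: b = malloc(11) -> b = 12; heap: [0-11 ALLOC][12-22 ALLOC][23-50 FREE]
Op 3: a = realloc(a, 25) -> a = 23; heap: [0-11 FREE][12-22 ALLOC][23-47 ALLOC][48-50 FREE]
Op 4: c = malloc(7) -> c = 0; heap: [0-6 ALLOC][7-11 FREE][12-22 ALLOC][23-47 ALLOC][48-50 FREE]
Op 5: d = malloc(7) -> d = NULL; heap: [0-6 ALLOC][7-11 FREE][12-22 ALLOC][23-47 ALLOC][48-50 FREE]
Op 6: e = malloc(16) -> e = NULL; heap: [0-6 ALLOC][7-11 FREE][12-22 ALLOC][23-47 ALLOC][48-50 FREE]
Op 7: f = malloc(12) -> f = NULL; heap: [0-6 ALLOC][7-11 FREE][12-22 ALLOC][23-47 ALLOC][48-50 FREE]
Op 8: free(c) -> (freed c); heap: [0-11 FREE][12-22 ALLOC][23-47 ALLOC][48-50 FREE]
Free blocks: [12 3] total_free=15 largest=12 -> 100*(15-12)/15 = 300/15 = 20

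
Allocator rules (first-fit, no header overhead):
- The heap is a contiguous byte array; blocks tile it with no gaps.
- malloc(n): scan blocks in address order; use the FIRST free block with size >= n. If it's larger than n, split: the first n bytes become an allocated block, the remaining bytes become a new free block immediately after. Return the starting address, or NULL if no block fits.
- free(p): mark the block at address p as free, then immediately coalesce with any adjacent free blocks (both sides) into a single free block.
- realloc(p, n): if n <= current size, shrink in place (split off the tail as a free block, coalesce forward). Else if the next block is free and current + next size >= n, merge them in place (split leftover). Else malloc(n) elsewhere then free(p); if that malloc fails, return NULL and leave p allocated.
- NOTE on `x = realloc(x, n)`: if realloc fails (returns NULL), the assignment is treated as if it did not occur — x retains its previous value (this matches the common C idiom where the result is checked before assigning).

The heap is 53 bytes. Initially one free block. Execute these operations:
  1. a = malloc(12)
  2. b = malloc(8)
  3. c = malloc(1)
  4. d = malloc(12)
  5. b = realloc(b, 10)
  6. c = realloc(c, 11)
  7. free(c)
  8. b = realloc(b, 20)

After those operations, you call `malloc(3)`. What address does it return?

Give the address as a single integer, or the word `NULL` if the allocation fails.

Op 1: a = malloc(12) -> a = 0; heap: [0-11 ALLOC][12-52 FREE]
Op 2: b = malloc(8) -> b = 12; heap: [0-11 ALLOC][12-19 ALLOC][20-52 FREE]
Op 3: c = malloc(1) -> c = 20; heap: [0-11 ALLOC][12-19 ALLOC][20-20 ALLOC][21-52 FREE]
Op 4: d = malloc(12) -> d = 21; heap: [0-11 ALLOC][12-19 ALLOC][20-20 ALLOC][21-32 ALLOC][33-52 FREE]
Op 5: b = realloc(b, 10) -> b = 33; heap: [0-11 ALLOC][12-19 FREE][20-20 ALLOC][21-32 ALLOC][33-42 ALLOC][43-52 FREE]
Op 6: c = realloc(c, 11) -> NULL (c unchanged); heap: [0-11 ALLOC][12-19 FREE][20-20 ALLOC][21-32 ALLOC][33-42 ALLOC][43-52 FREE]
Op 7: free(c) -> (freed c); heap: [0-11 ALLOC][12-20 FREE][21-32 ALLOC][33-42 ALLOC][43-52 FREE]
Op 8: b = realloc(b, 20) -> b = 33; heap: [0-11 ALLOC][12-20 FREE][21-32 ALLOC][33-52 ALLOC]
malloc(3): first-fit scan over [0-11 ALLOC][12-20 FREE][21-32 ALLOC][33-52 ALLOC] -> 12

Answer: 12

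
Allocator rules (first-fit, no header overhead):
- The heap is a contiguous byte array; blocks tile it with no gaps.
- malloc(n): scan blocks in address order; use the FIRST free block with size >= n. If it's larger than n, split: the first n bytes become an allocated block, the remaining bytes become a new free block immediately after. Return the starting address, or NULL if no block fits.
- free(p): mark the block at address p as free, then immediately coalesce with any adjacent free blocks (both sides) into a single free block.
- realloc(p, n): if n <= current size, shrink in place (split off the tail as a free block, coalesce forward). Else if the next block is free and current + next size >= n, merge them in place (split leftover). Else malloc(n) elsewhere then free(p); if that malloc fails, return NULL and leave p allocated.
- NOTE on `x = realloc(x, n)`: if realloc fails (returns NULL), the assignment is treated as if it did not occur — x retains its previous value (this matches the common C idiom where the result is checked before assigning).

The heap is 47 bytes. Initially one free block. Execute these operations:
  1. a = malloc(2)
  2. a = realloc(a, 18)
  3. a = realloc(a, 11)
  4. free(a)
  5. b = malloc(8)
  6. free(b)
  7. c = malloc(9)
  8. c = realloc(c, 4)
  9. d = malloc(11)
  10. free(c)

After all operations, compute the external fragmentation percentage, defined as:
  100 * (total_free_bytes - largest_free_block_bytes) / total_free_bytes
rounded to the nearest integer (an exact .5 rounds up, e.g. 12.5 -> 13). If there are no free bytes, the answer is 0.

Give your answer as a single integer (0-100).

Answer: 11

Derivation:
Op 1: a = malloc(2) -> a = 0; heap: [0-1 ALLOC][2-46 FREE]
Op 2: a = realloc(a, 18) -> a = 0; heap: [0-17 ALLOC][18-46 FREE]
Op 3: a = realloc(a, 11) -> a = 0; heap: [0-10 ALLOC][11-46 FREE]
Op 4: free(a) -> (freed a); heap: [0-46 FREE]
Op 5: b = malloc(8) -> b = 0; heap: [0-7 ALLOC][8-46 FREE]
Op 6: free(b) -> (freed b); heap: [0-46 FREE]
Op 7: c = malloc(9) -> c = 0; heap: [0-8 ALLOC][9-46 FREE]
Op 8: c = realloc(c, 4) -> c = 0; heap: [0-3 ALLOC][4-46 FREE]
Op 9: d = malloc(11) -> d = 4; heap: [0-3 ALLOC][4-14 ALLOC][15-46 FREE]
Op 10: free(c) -> (freed c); heap: [0-3 FREE][4-14 ALLOC][15-46 FREE]
Free blocks: [4 32] total_free=36 largest=32 -> 100*(36-32)/36 = 400/36 ≈ 11.111 -> rounds to 11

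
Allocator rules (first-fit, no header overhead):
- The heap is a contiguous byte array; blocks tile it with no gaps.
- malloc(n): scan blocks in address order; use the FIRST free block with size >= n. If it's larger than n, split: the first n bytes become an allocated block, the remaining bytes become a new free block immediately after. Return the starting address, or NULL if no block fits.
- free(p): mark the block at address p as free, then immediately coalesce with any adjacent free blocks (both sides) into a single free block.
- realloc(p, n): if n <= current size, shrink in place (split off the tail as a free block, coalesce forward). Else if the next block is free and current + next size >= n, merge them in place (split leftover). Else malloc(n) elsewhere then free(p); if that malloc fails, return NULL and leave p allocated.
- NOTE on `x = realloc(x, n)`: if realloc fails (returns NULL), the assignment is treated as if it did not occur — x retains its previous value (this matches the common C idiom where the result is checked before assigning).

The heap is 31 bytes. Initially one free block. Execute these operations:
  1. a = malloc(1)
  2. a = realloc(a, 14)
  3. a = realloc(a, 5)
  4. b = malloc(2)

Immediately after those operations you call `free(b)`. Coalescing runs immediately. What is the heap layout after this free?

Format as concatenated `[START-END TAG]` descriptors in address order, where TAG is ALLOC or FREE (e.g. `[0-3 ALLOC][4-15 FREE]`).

Op 1: a = malloc(1) -> a = 0; heap: [0-0 ALLOC][1-30 FREE]
Op 2: a = realloc(a, 14) -> a = 0; heap: [0-13 ALLOC][14-30 FREE]
Op 3: a = realloc(a, 5) -> a = 0; heap: [0-4 ALLOC][5-30 FREE]
Op 4: b = malloc(2) -> b = 5; heap: [0-4 ALLOC][5-6 ALLOC][7-30 FREE]
free(b): b = 5 -> block [5-6 ALLOC]; mark free, coalesce with adjacent free neighbors -> [0-4 ALLOC][5-30 FREE]

Answer: [0-4 ALLOC][5-30 FREE]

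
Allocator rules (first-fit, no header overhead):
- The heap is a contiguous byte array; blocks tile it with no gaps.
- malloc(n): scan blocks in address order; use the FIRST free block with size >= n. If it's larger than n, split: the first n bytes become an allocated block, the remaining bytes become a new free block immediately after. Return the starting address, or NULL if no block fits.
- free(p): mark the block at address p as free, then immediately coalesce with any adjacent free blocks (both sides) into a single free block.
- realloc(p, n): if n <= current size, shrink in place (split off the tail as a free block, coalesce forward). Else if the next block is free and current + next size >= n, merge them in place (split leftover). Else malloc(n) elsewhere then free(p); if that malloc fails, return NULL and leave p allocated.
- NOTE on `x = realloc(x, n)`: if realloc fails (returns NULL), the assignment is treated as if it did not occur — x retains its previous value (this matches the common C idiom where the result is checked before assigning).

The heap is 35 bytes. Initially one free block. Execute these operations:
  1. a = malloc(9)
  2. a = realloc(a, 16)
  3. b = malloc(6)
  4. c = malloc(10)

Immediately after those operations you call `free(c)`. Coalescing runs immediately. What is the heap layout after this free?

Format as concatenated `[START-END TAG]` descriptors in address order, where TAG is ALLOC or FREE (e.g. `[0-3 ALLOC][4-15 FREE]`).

Op 1: a = malloc(9) -> a = 0; heap: [0-8 ALLOC][9-34 FREE]
Op 2: a = realloc(a, 16) -> a = 0; heap: [0-15 ALLOC][16-34 FREE]
Op 3: b = malloc(6) -> b = 16; heap: [0-15 ALLOC][16-21 ALLOC][22-34 FREE]
Op 4: c = malloc(10) -> c = 22; heap: [0-15 ALLOC][16-21 ALLOC][22-31 ALLOC][32-34 FREE]
free(c): c = 22 -> block [22-31 ALLOC]; mark free, coalesce with adjacent free neighbors -> [0-15 ALLOC][16-21 ALLOC][22-34 FREE]

Answer: [0-15 ALLOC][16-21 ALLOC][22-34 FREE]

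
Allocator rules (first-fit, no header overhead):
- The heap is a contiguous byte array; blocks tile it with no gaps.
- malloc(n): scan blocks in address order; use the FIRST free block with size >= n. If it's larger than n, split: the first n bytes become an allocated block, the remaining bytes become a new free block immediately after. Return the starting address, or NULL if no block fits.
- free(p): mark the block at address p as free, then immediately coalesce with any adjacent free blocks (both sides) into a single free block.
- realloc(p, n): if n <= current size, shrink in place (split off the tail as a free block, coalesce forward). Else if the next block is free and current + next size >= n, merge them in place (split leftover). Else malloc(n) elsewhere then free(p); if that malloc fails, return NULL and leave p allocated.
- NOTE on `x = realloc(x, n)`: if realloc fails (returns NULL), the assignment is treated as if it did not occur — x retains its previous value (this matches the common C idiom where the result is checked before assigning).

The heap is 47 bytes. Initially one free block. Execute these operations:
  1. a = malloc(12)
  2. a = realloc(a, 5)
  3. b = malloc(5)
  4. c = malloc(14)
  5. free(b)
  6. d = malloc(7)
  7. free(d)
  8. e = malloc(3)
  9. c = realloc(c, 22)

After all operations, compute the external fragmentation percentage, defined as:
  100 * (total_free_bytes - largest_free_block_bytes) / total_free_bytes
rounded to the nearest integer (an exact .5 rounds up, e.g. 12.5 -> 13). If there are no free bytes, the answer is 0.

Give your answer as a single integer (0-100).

Op 1: a = malloc(12) -> a = 0; heap: [0-11 ALLOC][12-46 FREE]
Op 2: a = realloc(a, 5) -> a = 0; heap: [0-4 ALLOC][5-46 FREE]
Op 3: b = malloc(5) -> b = 5; heap: [0-4 ALLOC][5-9 ALLOC][10-46 FREE]
Op 4: c = malloc(14) -> c = 10; heap: [0-4 ALLOC][5-9 ALLOC][10-23 ALLOC][24-46 FREE]
Op 5: free(b) -> (freed b); heap: [0-4 ALLOC][5-9 FREE][10-23 ALLOC][24-46 FREE]
Op 6: d = malloc(7) -> d = 24; heap: [0-4 ALLOC][5-9 FREE][10-23 ALLOC][24-30 ALLOC][31-46 FREE]
Op 7: free(d) -> (freed d); heap: [0-4 ALLOC][5-9 FREE][10-23 ALLOC][24-46 FREE]
Op 8: e = malloc(3) -> e = 5; heap: [0-4 ALLOC][5-7 ALLOC][8-9 FREE][10-23 ALLOC][24-46 FREE]
Op 9: c = realloc(c, 22) -> c = 10; heap: [0-4 ALLOC][5-7 ALLOC][8-9 FREE][10-31 ALLOC][32-46 FREE]
Free blocks: [2 15] total_free=17 largest=15 -> 100*(17-15)/17 = 200/17 ≈ 11.765 -> rounds to 12

Answer: 12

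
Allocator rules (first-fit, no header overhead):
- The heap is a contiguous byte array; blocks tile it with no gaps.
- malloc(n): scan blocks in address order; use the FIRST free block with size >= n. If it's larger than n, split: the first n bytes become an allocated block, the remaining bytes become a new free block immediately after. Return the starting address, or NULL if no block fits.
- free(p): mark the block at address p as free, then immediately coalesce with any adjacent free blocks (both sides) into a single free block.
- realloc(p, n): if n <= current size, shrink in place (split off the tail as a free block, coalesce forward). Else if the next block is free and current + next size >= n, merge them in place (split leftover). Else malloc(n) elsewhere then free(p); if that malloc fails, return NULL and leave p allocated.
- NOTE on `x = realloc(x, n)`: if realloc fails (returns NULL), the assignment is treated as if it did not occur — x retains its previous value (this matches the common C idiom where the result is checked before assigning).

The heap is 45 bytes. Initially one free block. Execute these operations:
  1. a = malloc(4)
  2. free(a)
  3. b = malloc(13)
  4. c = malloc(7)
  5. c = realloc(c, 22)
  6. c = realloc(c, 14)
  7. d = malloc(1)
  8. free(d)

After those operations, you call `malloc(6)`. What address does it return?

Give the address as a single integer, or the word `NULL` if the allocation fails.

Answer: 27

Derivation:
Op 1: a = malloc(4) -> a = 0; heap: [0-3 ALLOC][4-44 FREE]
Op 2: free(a) -> (freed a); heap: [0-44 FREE]
Op 3: b = malloc(13) -> b = 0; heap: [0-12 ALLOC][13-44 FREE]
Op 4: c = malloc(7) -> c = 13; heap: [0-12 ALLOC][13-19 ALLOC][20-44 FREE]
Op 5: c = realloc(c, 22) -> c = 13; heap: [0-12 ALLOC][13-34 ALLOC][35-44 FREE]
Op 6: c = realloc(c, 14) -> c = 13; heap: [0-12 ALLOC][13-26 ALLOC][27-44 FREE]
Op 7: d = malloc(1) -> d = 27; heap: [0-12 ALLOC][13-26 ALLOC][27-27 ALLOC][28-44 FREE]
Op 8: free(d) -> (freed d); heap: [0-12 ALLOC][13-26 ALLOC][27-44 FREE]
malloc(6): first-fit scan over [0-12 ALLOC][13-26 ALLOC][27-44 FREE] -> 27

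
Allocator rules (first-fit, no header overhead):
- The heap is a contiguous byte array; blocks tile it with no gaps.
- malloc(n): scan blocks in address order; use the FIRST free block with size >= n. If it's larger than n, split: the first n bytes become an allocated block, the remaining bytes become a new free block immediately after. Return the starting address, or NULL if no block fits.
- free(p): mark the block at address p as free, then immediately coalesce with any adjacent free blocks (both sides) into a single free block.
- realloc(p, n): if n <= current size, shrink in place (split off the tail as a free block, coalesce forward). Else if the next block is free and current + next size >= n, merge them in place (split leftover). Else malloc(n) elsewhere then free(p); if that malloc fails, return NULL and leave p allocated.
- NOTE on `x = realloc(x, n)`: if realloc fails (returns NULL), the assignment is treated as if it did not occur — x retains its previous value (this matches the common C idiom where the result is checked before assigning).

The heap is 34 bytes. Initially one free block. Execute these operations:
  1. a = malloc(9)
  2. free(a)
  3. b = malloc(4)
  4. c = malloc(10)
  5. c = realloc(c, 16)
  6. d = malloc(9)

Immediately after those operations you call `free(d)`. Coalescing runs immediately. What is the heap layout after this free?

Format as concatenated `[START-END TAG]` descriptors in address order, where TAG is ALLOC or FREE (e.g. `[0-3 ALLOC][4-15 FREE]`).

Answer: [0-3 ALLOC][4-19 ALLOC][20-33 FREE]

Derivation:
Op 1: a = malloc(9) -> a = 0; heap: [0-8 ALLOC][9-33 FREE]
Op 2: free(a) -> (freed a); heap: [0-33 FREE]
Op 3: b = malloc(4) -> b = 0; heap: [0-3 ALLOC][4-33 FREE]
Op 4: c = malloc(10) -> c = 4; heap: [0-3 ALLOC][4-13 ALLOC][14-33 FREE]
Op 5: c = realloc(c, 16) -> c = 4; heap: [0-3 ALLOC][4-19 ALLOC][20-33 FREE]
Op 6: d = malloc(9) -> d = 20; heap: [0-3 ALLOC][4-19 ALLOC][20-28 ALLOC][29-33 FREE]
free(d): d = 20 -> block [20-28 ALLOC]; mark free, coalesce with adjacent free neighbors -> [0-3 ALLOC][4-19 ALLOC][20-33 FREE]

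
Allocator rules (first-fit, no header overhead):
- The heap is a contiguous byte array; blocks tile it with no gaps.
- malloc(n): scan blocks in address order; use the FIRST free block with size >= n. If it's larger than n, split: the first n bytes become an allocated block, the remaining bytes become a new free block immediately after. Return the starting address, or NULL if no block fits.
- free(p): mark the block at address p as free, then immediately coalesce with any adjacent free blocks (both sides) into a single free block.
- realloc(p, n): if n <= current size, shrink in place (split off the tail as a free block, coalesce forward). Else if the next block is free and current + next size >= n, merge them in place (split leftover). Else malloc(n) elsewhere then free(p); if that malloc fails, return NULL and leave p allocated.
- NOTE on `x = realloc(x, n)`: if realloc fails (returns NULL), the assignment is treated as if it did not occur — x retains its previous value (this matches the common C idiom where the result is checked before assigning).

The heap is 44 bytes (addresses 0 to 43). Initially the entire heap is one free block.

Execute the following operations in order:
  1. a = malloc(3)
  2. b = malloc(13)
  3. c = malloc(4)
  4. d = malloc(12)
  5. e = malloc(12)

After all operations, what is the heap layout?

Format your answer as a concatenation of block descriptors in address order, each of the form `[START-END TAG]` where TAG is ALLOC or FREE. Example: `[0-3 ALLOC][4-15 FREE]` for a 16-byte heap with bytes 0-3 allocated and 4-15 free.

Answer: [0-2 ALLOC][3-15 ALLOC][16-19 ALLOC][20-31 ALLOC][32-43 ALLOC]

Derivation:
Op 1: a = malloc(3) -> a = 0; heap: [0-2 ALLOC][3-43 FREE]
Op 2: b = malloc(13) -> b = 3; heap: [0-2 ALLOC][3-15 ALLOC][16-43 FREE]
Op 3: c = malloc(4) -> c = 16; heap: [0-2 ALLOC][3-15 ALLOC][16-19 ALLOC][20-43 FREE]
Op 4: d = malloc(12) -> d = 20; heap: [0-2 ALLOC][3-15 ALLOC][16-19 ALLOC][20-31 ALLOC][32-43 FREE]
Op 5: e = malloc(12) -> e = 32; heap: [0-2 ALLOC][3-15 ALLOC][16-19 ALLOC][20-31 ALLOC][32-43 ALLOC]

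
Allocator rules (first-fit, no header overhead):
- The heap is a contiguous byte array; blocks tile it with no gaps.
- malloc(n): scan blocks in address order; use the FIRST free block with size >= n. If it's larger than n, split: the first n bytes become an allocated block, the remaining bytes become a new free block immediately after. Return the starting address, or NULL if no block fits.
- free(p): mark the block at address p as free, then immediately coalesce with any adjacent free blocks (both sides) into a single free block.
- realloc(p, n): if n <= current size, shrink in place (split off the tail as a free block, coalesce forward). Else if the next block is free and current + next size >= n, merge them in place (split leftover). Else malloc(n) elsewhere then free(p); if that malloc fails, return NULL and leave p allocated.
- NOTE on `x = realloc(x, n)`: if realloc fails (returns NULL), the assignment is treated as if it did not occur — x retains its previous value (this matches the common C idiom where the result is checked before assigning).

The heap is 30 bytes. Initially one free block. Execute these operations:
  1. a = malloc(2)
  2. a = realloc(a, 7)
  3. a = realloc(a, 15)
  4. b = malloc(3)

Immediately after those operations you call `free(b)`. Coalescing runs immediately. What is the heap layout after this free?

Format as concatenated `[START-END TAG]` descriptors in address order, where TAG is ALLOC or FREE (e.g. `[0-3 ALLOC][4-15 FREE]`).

Answer: [0-14 ALLOC][15-29 FREE]

Derivation:
Op 1: a = malloc(2) -> a = 0; heap: [0-1 ALLOC][2-29 FREE]
Op 2: a = realloc(a, 7) -> a = 0; heap: [0-6 ALLOC][7-29 FREE]
Op 3: a = realloc(a, 15) -> a = 0; heap: [0-14 ALLOC][15-29 FREE]
Op 4: b = malloc(3) -> b = 15; heap: [0-14 ALLOC][15-17 ALLOC][18-29 FREE]
free(b): b = 15 -> block [15-17 ALLOC]; mark free, coalesce with adjacent free neighbors -> [0-14 ALLOC][15-29 FREE]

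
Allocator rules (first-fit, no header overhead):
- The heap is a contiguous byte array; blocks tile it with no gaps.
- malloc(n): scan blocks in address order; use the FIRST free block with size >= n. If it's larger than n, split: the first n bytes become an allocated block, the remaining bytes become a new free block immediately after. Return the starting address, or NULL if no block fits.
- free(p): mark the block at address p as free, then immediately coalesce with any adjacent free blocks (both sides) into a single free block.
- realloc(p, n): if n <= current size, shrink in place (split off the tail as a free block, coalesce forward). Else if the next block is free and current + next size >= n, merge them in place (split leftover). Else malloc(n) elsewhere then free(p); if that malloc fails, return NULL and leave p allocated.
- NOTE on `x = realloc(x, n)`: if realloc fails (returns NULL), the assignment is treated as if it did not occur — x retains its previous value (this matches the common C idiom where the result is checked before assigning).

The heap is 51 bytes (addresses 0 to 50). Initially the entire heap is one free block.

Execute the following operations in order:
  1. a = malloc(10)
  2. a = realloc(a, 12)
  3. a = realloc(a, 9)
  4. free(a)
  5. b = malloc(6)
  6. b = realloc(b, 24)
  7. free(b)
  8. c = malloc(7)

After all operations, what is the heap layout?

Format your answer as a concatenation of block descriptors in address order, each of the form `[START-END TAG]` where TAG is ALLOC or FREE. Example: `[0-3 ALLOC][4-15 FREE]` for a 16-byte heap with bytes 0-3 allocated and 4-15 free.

Op 1: a = malloc(10) -> a = 0; heap: [0-9 ALLOC][10-50 FREE]
Op 2: a = realloc(a, 12) -> a = 0; heap: [0-11 ALLOC][12-50 FREE]
Op 3: a = realloc(a, 9) -> a = 0; heap: [0-8 ALLOC][9-50 FREE]
Op 4: free(a) -> (freed a); heap: [0-50 FREE]
Op 5: b = malloc(6) -> b = 0; heap: [0-5 ALLOC][6-50 FREE]
Op 6: b = realloc(b, 24) -> b = 0; heap: [0-23 ALLOC][24-50 FREE]
Op 7: free(b) -> (freed b); heap: [0-50 FREE]
Op 8: c = malloc(7) -> c = 0; heap: [0-6 ALLOC][7-50 FREE]

Answer: [0-6 ALLOC][7-50 FREE]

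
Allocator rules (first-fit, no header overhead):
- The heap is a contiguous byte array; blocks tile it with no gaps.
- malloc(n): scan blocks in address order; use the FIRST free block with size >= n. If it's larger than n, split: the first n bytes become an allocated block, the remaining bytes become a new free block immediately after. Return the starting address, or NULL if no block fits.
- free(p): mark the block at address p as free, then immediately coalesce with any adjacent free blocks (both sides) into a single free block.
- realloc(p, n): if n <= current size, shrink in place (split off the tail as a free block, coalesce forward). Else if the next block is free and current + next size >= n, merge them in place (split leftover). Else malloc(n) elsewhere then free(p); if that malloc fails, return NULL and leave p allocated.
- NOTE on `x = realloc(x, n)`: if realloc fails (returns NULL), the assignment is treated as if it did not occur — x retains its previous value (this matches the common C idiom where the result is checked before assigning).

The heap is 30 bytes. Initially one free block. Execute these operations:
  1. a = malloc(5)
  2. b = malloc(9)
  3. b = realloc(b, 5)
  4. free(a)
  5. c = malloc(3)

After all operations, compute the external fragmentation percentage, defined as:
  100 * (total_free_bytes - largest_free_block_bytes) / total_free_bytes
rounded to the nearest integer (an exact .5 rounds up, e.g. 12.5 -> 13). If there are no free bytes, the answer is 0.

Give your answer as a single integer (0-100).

Answer: 9

Derivation:
Op 1: a = malloc(5) -> a = 0; heap: [0-4 ALLOC][5-29 FREE]
Op 2: b = malloc(9) -> b = 5; heap: [0-4 ALLOC][5-13 ALLOC][14-29 FREE]
Op 3: b = realloc(b, 5) -> b = 5; heap: [0-4 ALLOC][5-9 ALLOC][10-29 FREE]
Op 4: free(a) -> (freed a); heap: [0-4 FREE][5-9 ALLOC][10-29 FREE]
Op 5: c = malloc(3) -> c = 0; heap: [0-2 ALLOC][3-4 FREE][5-9 ALLOC][10-29 FREE]
Free blocks: [2 20] total_free=22 largest=20 -> 100*(22-20)/22 = 200/22 ≈ 9.091 -> rounds to 9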